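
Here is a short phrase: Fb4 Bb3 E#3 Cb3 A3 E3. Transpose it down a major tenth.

Dbb3 Gb2 C#2 Abb1 F2 C2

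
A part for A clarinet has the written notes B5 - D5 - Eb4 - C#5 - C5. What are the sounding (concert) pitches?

The A clarinet sounds a minor third below written, so transpose each written note down a minor third.
B5 → G#5
D5 → B4
Eb4 → C4
C#5 → A#4
C5 → A4

G#5 B4 C4 A#4 A4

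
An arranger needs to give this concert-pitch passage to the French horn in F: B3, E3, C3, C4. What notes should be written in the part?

F#4 B3 G3 G4

The French horn in F sounds a perfect fifth below written, so the written part must be a perfect fifth above concert — transpose each note up.
B3 becomes F#4
E3 becomes B3
C3 becomes G3
C4 becomes G4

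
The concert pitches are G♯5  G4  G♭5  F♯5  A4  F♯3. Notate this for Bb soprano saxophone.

Written C4 sounds as Bb3 on the Bb soprano saxophone, so concert pitches are written a major second up.
G#5 → A#5
G4 → A4
Gb5 → Ab5
F#5 → G#5
A4 → B4
F#3 → G#3

A#5 A4 Ab5 G#5 B4 G#3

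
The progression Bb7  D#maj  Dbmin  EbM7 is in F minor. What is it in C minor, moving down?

F7 A#maj Abmin BbM7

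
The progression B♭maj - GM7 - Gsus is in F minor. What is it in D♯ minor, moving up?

G#maj E#M7 E#sus

F minor up to D♯ minor is an augmented sixth; each chord root moves by that interval while the quality stays the same.
B♭maj: root B♭ up an augmented sixth → G#, giving G#maj.
GM7: root G up an augmented sixth → E#, giving E#M7.
Gsus: root G up an augmented sixth → E#, giving E#sus.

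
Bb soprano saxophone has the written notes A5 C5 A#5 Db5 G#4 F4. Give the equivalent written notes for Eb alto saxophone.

E6 G5 E#6 Ab5 D#5 C5

First find concert pitch: the Bb soprano saxophone sounds a major second below written, so A5 C5 A#5 Db5 G#4 F4 sounds G5 Bb4 G#5 Cb5 F#4 Eb4.
Then write for Eb alto saxophone: it sounds a major sixth below written, so the part must be a major sixth above concert.
G5 → E6
Bb4 → G5
G#5 → E#6
Cb5 → Ab5
F#4 → D#5
Eb4 → C5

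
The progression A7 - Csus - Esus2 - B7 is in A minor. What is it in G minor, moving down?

G7 Bbsus Dsus2 A7

A minor down to G minor is a major second; each chord root moves by that interval while the quality stays the same.
A7: root A down a major second → G, giving G7.
Csus: root C down a major second → Bb, giving Bbsus.
Esus2: root E down a major second → D, giving Dsus2.
B7: root B down a major second → A, giving A7.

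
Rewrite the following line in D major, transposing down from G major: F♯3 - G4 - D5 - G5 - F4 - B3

G major to D major down is a perfect fourth, so every note moves down by that interval.
F#3 to C#3
G4 to D4
D5 to A4
G5 to D5
F4 to C4
B3 to F#3

C#3 D4 A4 D5 C4 F#3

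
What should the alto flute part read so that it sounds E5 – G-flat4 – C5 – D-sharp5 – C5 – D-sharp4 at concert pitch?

A5 Cb5 F5 G#5 F5 G#4

The alto flute sounds a perfect fourth below written, so the written part must be a perfect fourth above concert — transpose each note up.
E5 gives A5
Gb4 gives Cb5
C5 gives F5
D#5 gives G#5
C5 gives F5
D#4 gives G#4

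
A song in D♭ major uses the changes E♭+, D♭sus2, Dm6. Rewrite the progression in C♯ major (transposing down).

D#+ C#sus2 C##m6

D♭ major down to C♯ major is a diminished second; each chord root moves by that interval while the quality stays the same.
E♭+: root E♭ down a diminished second → D#, giving D#+.
D♭sus2: root D♭ down a diminished second → C#, giving C#sus2.
Dm6: root D down a diminished second → C##, giving C##m6.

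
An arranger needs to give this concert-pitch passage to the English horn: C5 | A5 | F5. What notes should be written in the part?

The English horn sounds a perfect fifth below written, so the written part must be a perfect fifth above concert — transpose each note up.
C5 gives G5
A5 gives E6
F5 gives C6

G5 E6 C6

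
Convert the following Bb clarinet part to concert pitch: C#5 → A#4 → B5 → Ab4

Written C4 on the Bb clarinet sounds as Bb3, a major second lower; apply that shift to every note.
C#5 to B4
A#4 to G#4
B5 to A5
Ab4 to Gb4

B4 G#4 A5 Gb4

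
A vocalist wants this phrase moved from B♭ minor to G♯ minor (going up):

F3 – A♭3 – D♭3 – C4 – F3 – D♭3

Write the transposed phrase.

From B♭ up to G♯ is an augmented sixth; apply that to each pitch.
F3 -> D#4
Ab3 -> F#4
Db3 -> B3
C4 -> A#4
F3 -> D#4
Db3 -> B3

D#4 F#4 B3 A#4 D#4 B3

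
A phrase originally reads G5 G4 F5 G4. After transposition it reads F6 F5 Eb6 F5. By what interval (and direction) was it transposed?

From G5 to F6 is 7 letter names — a seventh of some quality.
G5 to F6 is 10 semitones, which makes it a minor seventh; the second version is higher, so the direction is up.
Checking another pair — G4 → F5 — gives the same interval.

up a minor seventh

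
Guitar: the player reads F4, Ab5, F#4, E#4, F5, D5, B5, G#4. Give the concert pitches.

F3 Ab4 F#3 E#3 F4 D4 B4 G#3

The guitar sounds a perfect octave below written, so transpose each written note down a perfect octave.
F4 to F3
Ab5 to Ab4
F#4 to F#3
E#4 to E#3
F5 to F4
D5 to D4
B5 to B4
G#4 to G#3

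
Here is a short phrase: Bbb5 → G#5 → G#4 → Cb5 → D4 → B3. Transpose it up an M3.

Db6 B#5 B#4 Eb5 F#4 D#4

Bbb5 gives Db6
G#5 gives B#5
G#4 gives B#4
Cb5 gives Eb5
D4 gives F#4
B3 gives D#4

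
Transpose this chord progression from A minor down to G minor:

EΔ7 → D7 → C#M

DΔ7 C7 BM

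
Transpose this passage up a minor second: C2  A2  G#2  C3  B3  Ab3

Db2 Bb2 A2 Db3 C4 Bbb3

C2 gives Db2
A2 gives Bb2
G#2 gives A2
C3 gives Db3
B3 gives C4
Ab3 gives Bbb3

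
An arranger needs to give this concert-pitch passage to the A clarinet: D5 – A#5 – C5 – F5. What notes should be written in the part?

Written C4 sounds as A3 on the A clarinet, so concert pitches are written a minor third up.
D5 to F5
A#5 to C#6
C5 to Eb5
F5 to Ab5

F5 C#6 Eb5 Ab5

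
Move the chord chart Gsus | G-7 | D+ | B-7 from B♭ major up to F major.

Dsus D-7 A+ F#-7

B♭ major up to F major is a perfect fifth; each chord root moves by that interval while the quality stays the same.
Gsus: root G up a perfect fifth → D, giving Dsus.
G-7: root G up a perfect fifth → D, giving D-7.
D+: root D up a perfect fifth → A, giving A+.
B-7: root B up a perfect fifth → F#, giving F#-7.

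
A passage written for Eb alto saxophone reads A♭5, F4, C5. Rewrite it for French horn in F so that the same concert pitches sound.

First find concert pitch: the Eb alto saxophone sounds a major sixth below written, so A♭5 F4 C5 sounds Cb5 Ab3 Eb4.
Then write for French horn in F: it sounds a perfect fifth below written, so the part must be a perfect fifth above concert.
Cb5 → Gb5
Ab3 → Eb4
Eb4 → Bb4

Gb5 Eb4 Bb4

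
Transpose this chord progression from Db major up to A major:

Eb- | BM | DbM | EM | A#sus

B- F##M AM B#M E##sus

Db major up to A major is an augmented fifth; each chord root moves by that interval while the quality stays the same.
Eb-: root Eb up an augmented fifth → B, giving B-.
BM: root B up an augmented fifth → F##, giving F##M.
DbM: root Db up an augmented fifth → A, giving AM.
EM: root E up an augmented fifth → B#, giving B#M.
A#sus: root A# up an augmented fifth → E##, giving E##sus.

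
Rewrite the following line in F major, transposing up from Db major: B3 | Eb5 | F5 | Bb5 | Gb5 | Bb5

D#4 G5 A5 D6 Bb5 D6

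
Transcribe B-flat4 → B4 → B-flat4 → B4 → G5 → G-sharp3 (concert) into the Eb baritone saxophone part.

The Eb baritone saxophone sounds a major thirteenth below written, so the written part must be a major thirteenth above concert — transpose each note up.
Bb4 becomes G6
B4 becomes G#6
Bb4 becomes G6
B4 becomes G#6
G5 becomes E7
G#3 becomes E#5

G6 G#6 G6 G#6 E7 E#5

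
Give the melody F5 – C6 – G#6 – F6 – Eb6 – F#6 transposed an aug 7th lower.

Gbb4 Dbb5 Ab5 Gbb5 Fbb5 Gb5

F5 down an augmented seventh is Gbb4.
C6: a seventh down reaches D, and 12 semitones makes it Dbb5.
G#6 down an augmented seventh is Ab5.
An augmented seventh down from F6 gives Gbb5.
An augmented seventh down from Eb6 gives Fbb5.
F#6: a seventh down reaches G, and 12 semitones makes it Gb5.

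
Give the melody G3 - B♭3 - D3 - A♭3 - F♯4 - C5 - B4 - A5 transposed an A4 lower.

G3 down an augmented fourth is Db3.
Bb3: a fourth down reaches F, and 6 semitones makes it Fb3.
D3: a fourth down reaches A, and 6 semitones makes it Ab2.
Ab3: a fourth down reaches E, and 6 semitones makes it Ebb3.
F#4 down an augmented fourth is C4.
C5 down an augmented fourth is Gb4.
An augmented fourth down from B4 gives F4.
A5 down an augmented fourth is Eb5.

Db3 Fb3 Ab2 Ebb3 C4 Gb4 F4 Eb5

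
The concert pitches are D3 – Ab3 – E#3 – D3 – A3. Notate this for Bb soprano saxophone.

The Bb soprano saxophone sounds a major second below written, so the written part must be a major second above concert — transpose each note up.
D3 gives E3
Ab3 gives Bb3
E#3 gives F##3
D3 gives E3
A3 gives B3

E3 Bb3 F##3 E3 B3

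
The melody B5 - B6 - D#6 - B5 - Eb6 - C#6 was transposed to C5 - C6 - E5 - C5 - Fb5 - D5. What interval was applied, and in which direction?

down a major seventh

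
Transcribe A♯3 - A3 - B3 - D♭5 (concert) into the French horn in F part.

The French horn in F sounds a perfect fifth below written, so the written part must be a perfect fifth above concert — transpose each note up.
A#3 becomes E#4
A3 becomes E4
B3 becomes F#4
Db5 becomes Ab5

E#4 E4 F#4 Ab5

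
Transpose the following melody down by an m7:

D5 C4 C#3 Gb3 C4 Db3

D5: a seventh down reaches E, and 10 semitones makes it E4.
A minor seventh down from C4 gives D3.
C#3: a seventh down reaches D, and 10 semitones makes it D#2.
Gb3 down a minor seventh is Ab2.
A minor seventh down from C4 gives D3.
Db3 down a minor seventh is Eb2.

E4 D3 D#2 Ab2 D3 Eb2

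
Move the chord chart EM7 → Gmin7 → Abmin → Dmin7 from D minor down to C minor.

DM7 Fmin7 Gbmin Cmin7

D minor down to C minor is a major second; each chord root moves by that interval while the quality stays the same.
EM7: root E down a major second → D, giving DM7.
Gmin7: root G down a major second → F, giving Fmin7.
Abmin: root Ab down a major second → Gb, giving Gbmin.
Dmin7: root D down a major second → C, giving Cmin7.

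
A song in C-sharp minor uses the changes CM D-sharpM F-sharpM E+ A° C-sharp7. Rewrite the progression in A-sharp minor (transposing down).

C-sharp minor down to A-sharp minor is a minor third; each chord root moves by that interval while the quality stays the same.
CM: root C down a minor third → A, giving AM.
D-sharpM: root D-sharp down a minor third → B#, giving B#M.
F-sharpM: root F-sharp down a minor third → D#, giving D#M.
E+: root E down a minor third → C#, giving C#+.
A°: root A down a minor third → F#, giving F#°.
C-sharp7: root C-sharp down a minor third → A#, giving A#7.

AM B#M D#M C#+ F#° A#7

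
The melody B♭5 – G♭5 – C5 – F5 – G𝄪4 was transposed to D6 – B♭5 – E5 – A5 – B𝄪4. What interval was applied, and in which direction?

From Bb5 to D6 is 3 letter names — a third of some quality.
Bb5 to D6 is 4 semitones, which makes it a major third; the second version is higher, so the direction is up.
Checking another pair — G##4 → B##4 — gives the same interval.

up a major third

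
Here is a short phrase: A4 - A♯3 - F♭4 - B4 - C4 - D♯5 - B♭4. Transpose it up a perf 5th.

A4: a fifth up reaches E, and 7 semitones makes it E5.
A#3: a fifth up reaches E, and 7 semitones makes it E#4.
Fb4: a fifth up reaches C, and 7 semitones makes it Cb5.
B4: a fifth up reaches F, and 7 semitones makes it F#5.
C4: a fifth up reaches G, and 7 semitones makes it G4.
D#5: a fifth up reaches A, and 7 semitones makes it A#5.
Bb4: a fifth up reaches F, and 7 semitones makes it F5.

E5 E#4 Cb5 F#5 G4 A#5 F5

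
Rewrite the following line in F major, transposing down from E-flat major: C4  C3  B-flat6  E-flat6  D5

From E-flat down to F is a minor seventh; apply that to each pitch.
C4 -> D3
C3 -> D2
Bb6 -> C6
Eb6 -> F5
D5 -> E4

D3 D2 C6 F5 E4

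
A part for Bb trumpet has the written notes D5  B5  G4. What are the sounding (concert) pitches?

C5 A5 F4

The Bb trumpet sounds a major second below written, so transpose each written note down a major second.
D5 becomes C5
B5 becomes A5
G4 becomes F4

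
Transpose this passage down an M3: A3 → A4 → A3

A major third down from A3 gives F3.
A4: a third down reaches F, and 4 semitones makes it F4.
A3 down a major third is F3.

F3 F4 F3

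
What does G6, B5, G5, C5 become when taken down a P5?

C6 E5 C5 F4

G6 down a perfect fifth is C6.
A perfect fifth down from B5 gives E5.
G5 down a perfect fifth is C5.
C5: a fifth down reaches F, and 7 semitones makes it F4.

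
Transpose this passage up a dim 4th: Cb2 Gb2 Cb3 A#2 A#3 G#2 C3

Cb2 up a diminished fourth is Fbb2.
Gb2 up a diminished fourth is Cbb3.
Cb3: a fourth up reaches F, and 4 semitones makes it Fbb3.
A#2 up a diminished fourth is D3.
A diminished fourth up from A#3 gives D4.
A diminished fourth up from G#2 gives C3.
C3: a fourth up reaches F, and 4 semitones makes it Fb3.

Fbb2 Cbb3 Fbb3 D3 D4 C3 Fb3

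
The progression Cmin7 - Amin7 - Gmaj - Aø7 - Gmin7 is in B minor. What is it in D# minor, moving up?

B minor up to D# minor is a major third; each chord root moves by that interval while the quality stays the same.
Cmin7: root C up a major third → E, giving Emin7.
Amin7: root A up a major third → C#, giving C#min7.
Gmaj: root G up a major third → B, giving Bmaj.
Aø7: root A up a major third → C#, giving C#ø7.
Gmin7: root G up a major third → B, giving Bmin7.

Emin7 C#min7 Bmaj C#ø7 Bmin7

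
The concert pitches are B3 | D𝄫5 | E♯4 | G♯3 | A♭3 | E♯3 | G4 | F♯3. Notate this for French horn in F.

F#4 Abb5 B#4 D#4 Eb4 B#3 D5 C#4

The French horn in F sounds a perfect fifth below written, so the written part must be a perfect fifth above concert — transpose each note up.
B3 to F#4
Dbb5 to Abb5
E#4 to B#4
G#3 to D#4
Ab3 to Eb4
E#3 to B#3
G4 to D5
F#3 to C#4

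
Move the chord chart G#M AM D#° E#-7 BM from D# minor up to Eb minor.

AbM BbbM Eb° F-7 CbM

D# minor up to Eb minor is a diminished second; each chord root moves by that interval while the quality stays the same.
G#M: root G# up a diminished second → Ab, giving AbM.
AM: root A up a diminished second → Bbb, giving BbbM.
D#°: root D# up a diminished second → Eb, giving Eb°.
E#-7: root E# up a diminished second → F, giving F-7.
BM: root B up a diminished second → Cb, giving CbM.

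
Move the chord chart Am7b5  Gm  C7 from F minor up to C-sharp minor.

F minor up to C-sharp minor is an augmented fifth; each chord root moves by that interval while the quality stays the same.
Am7b5: root A up an augmented fifth → E#, giving E#m7b5.
Gm: root G up an augmented fifth → D#, giving D#m.
C7: root C up an augmented fifth → G#, giving G#7.

E#m7b5 D#m G#7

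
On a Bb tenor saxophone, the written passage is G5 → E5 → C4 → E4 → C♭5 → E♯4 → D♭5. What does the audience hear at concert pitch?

F4 D4 Bb2 D3 Bbb3 D#3 Cb4

Written C4 on the Bb tenor saxophone sounds as Bb2, a major ninth lower; apply that shift to every note.
G5 to F4
E5 to D4
C4 to Bb2
E4 to D3
Cb5 to Bbb3
E#4 to D#3
Db5 to Cb4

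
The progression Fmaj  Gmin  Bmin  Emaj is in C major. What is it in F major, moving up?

Bbmaj Cmin Emin Amaj

C major up to F major is a perfect fourth; each chord root moves by that interval while the quality stays the same.
Fmaj: root F up a perfect fourth → Bb, giving Bbmaj.
Gmin: root G up a perfect fourth → C, giving Cmin.
Bmin: root B up a perfect fourth → E, giving Emin.
Emaj: root E up a perfect fourth → A, giving Amaj.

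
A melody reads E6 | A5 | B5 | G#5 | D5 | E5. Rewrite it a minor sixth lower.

G#5 C#5 D#5 B#4 F#4 G#4

A minor sixth down from E6 gives G#5.
A5: a sixth down reaches C, and 8 semitones makes it C#5.
A minor sixth down from B5 gives D#5.
G#5: a sixth down reaches B, and 8 semitones makes it B#4.
D5: a sixth down reaches F, and 8 semitones makes it F#4.
E5 down a minor sixth is G#4.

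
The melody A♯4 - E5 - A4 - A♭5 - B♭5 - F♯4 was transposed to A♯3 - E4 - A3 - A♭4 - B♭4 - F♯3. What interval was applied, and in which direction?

down a perfect octave

Take the first pair: A#4 → A#3. A to A spans 8 letter names, so the interval is some kind of octave.
A#3 to A#4 is 12 semitones, which makes it a perfect octave; the second version is lower, so the direction is down.
Checking another pair — F#4 → F#3 — gives the same interval.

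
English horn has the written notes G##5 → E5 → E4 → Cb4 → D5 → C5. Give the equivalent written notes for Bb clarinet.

D##5 B4 B3 Gb3 A4 G4

First find concert pitch: the English horn sounds a perfect fifth below written, so G##5 E5 E4 Cb4 D5 C5 sounds C##5 A4 A3 Fb3 G4 F4.
Then write for Bb clarinet: it sounds a major second below written, so the part must be a major second above concert.
C##5 → D##5
A4 → B4
A3 → B3
Fb3 → Gb3
G4 → A4
F4 → G4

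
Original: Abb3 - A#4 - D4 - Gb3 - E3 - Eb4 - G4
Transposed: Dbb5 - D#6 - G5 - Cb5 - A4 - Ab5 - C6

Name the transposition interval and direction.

Take the first pair: Abb3 → Dbb5. A to D spans 11 letter names, so the interval is some kind of eleventh.
Abb3 to Dbb5 is 17 semitones, which makes it a perfect eleventh; the second version is higher, so the direction is up.
Checking another pair — G4 → C6 — gives the same interval.

up a perfect eleventh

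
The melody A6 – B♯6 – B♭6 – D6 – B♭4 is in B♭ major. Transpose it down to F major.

From B♭ down to F is a perfect fourth; apply that to each pitch.
A6 → E6
B#6 → F##6
Bb6 → F6
D6 → A5
Bb4 → F4

E6 F##6 F6 A5 F4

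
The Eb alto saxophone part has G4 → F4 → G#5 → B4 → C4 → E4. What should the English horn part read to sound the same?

First find concert pitch: the Eb alto saxophone sounds a major sixth below written, so G4 F4 G#5 B4 C4 E4 sounds Bb3 Ab3 B4 D4 Eb3 G3.
Then write for English horn: it sounds a perfect fifth below written, so the part must be a perfect fifth above concert.
Bb3 → F4
Ab3 → Eb4
B4 → F#5
D4 → A4
Eb3 → Bb3
G3 → D4

F4 Eb4 F#5 A4 Bb3 D4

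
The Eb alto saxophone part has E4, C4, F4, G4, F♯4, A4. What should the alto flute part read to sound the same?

First find concert pitch: the Eb alto saxophone sounds a major sixth below written, so E4 C4 F4 G4 F♯4 A4 sounds G3 Eb3 Ab3 Bb3 A3 C4.
Then write for alto flute: it sounds a perfect fourth below written, so the part must be a perfect fourth above concert.
G3 → C4
Eb3 → Ab3
Ab3 → Db4
Bb3 → Eb4
A3 → D4
C4 → F4

C4 Ab3 Db4 Eb4 D4 F4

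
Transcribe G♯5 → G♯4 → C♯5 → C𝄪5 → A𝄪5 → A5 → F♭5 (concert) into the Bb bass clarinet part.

Written C4 sounds as Bb2 on the Bb bass clarinet, so concert pitches are written a major ninth up.
G#5 becomes A#6
G#4 becomes A#5
C#5 becomes D#6
C##5 becomes D##6
A##5 becomes B##6
A5 becomes B6
Fb5 becomes Gb6

A#6 A#5 D#6 D##6 B##6 B6 Gb6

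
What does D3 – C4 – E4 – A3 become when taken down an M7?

Eb2 Db3 F3 Bb2

D3: a seventh down reaches E, and 11 semitones makes it Eb2.
A major seventh down from C4 gives Db3.
E4 down a major seventh is F3.
A3: a seventh down reaches B, and 11 semitones makes it Bb2.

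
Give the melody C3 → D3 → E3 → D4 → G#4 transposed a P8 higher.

C3 -> C4
D3 -> D4
E3 -> E4
D4 -> D5
G#4 -> G#5

C4 D4 E4 D5 G#5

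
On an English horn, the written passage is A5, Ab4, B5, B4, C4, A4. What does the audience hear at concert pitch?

The English horn sounds a perfect fifth below written, so transpose each written note down a perfect fifth.
A5 becomes D5
Ab4 becomes Db4
B5 becomes E5
B4 becomes E4
C4 becomes F3
A4 becomes D4

D5 Db4 E5 E4 F3 D4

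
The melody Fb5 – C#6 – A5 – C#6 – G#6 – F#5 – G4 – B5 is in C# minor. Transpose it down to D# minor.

Gb4 D#5 B4 D#5 A#5 G#4 A3 C#5

From C# down to D# is a minor seventh; apply that to each pitch.
Fb5 to Gb4
C#6 to D#5
A5 to B4
C#6 to D#5
G#6 to A#5
F#5 to G#4
G4 to A3
B5 to C#5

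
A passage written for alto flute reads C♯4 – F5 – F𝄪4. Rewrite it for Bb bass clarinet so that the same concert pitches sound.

A#4 D6 D##5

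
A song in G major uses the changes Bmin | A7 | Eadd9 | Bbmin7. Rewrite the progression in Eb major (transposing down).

G major down to Eb major is a major third; each chord root moves by that interval while the quality stays the same.
Bmin: root B down a major third → G, giving Gmin.
A7: root A down a major third → F, giving F7.
Eadd9: root E down a major third → C, giving Cadd9.
Bbmin7: root Bb down a major third → Gb, giving Gbmin7.

Gmin F7 Cadd9 Gbmin7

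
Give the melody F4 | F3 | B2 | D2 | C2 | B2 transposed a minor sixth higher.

Db5 Db4 G3 Bb2 Ab2 G3

A minor sixth up from F4 gives Db5.
F3: a sixth up reaches D, and 8 semitones makes it Db4.
B2: a sixth up reaches G, and 8 semitones makes it G3.
D2: a sixth up reaches B, and 8 semitones makes it Bb2.
A minor sixth up from C2 gives Ab2.
B2: a sixth up reaches G, and 8 semitones makes it G3.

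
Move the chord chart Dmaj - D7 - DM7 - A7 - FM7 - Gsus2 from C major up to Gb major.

Abmaj Ab7 AbM7 Eb7 CbM7 Dbsus2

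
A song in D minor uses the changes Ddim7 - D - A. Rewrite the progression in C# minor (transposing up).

D minor up to C# minor is a major seventh; each chord root moves by that interval while the quality stays the same.
Ddim7: root D up a major seventh → C#, giving C#dim7.
D: root D up a major seventh → C#, giving C#.
A: root A up a major seventh → G#, giving G#.

C#dim7 C# G#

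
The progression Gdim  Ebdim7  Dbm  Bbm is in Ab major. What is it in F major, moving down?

Ab major down to F major is a minor third; each chord root moves by that interval while the quality stays the same.
Gdim: root G down a minor third → E, giving Edim.
Ebdim7: root Eb down a minor third → C, giving Cdim7.
Dbm: root Db down a minor third → Bb, giving Bbm.
Bbm: root Bb down a minor third → G, giving Gm.

Edim Cdim7 Bbm Gm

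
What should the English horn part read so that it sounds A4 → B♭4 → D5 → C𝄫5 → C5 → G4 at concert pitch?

E5 F5 A5 Gbb5 G5 D5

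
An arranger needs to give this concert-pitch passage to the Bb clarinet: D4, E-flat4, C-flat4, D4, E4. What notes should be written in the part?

Written C4 sounds as Bb3 on the Bb clarinet, so concert pitches are written a major second up.
D4 to E4
Eb4 to F4
Cb4 to Db4
D4 to E4
E4 to F#4

E4 F4 Db4 E4 F#4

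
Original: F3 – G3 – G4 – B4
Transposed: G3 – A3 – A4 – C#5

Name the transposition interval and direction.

From F3 to G3 is 2 letter names — a second of some quality.
F3 to G3 is 2 semitones, which makes it a major second; the second version is higher, so the direction is up.
Checking another pair — B4 → C#5 — gives the same interval.

up a major second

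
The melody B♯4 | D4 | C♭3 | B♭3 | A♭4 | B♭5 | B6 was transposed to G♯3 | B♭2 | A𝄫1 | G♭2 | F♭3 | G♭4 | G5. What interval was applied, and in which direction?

From B#4 to G#3 is 10 letter names — a tenth of some quality.
G#3 to B#4 is 16 semitones, which makes it a major tenth; the second version is lower, so the direction is down.
Checking another pair — B6 → G5 — gives the same interval.

down a major tenth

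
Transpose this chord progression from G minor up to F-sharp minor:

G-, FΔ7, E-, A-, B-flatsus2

F#- EΔ7 D#- G#- Asus2

G minor up to F-sharp minor is a major seventh; each chord root moves by that interval while the quality stays the same.
G-: root G up a major seventh → F#, giving F#-.
FΔ7: root F up a major seventh → E, giving EΔ7.
E-: root E up a major seventh → D#, giving D#-.
A-: root A up a major seventh → G#, giving G#-.
B-flatsus2: root B-flat up a major seventh → A, giving Asus2.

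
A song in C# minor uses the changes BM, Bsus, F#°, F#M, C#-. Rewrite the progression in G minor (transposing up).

C# minor up to G minor is a diminished fifth; each chord root moves by that interval while the quality stays the same.
BM: root B up a diminished fifth → F, giving FM.
Bsus: root B up a diminished fifth → F, giving Fsus.
F#°: root F# up a diminished fifth → C, giving C°.
F#M: root F# up a diminished fifth → C, giving CM.
C#-: root C# up a diminished fifth → G, giving G-.

FM Fsus C° CM G-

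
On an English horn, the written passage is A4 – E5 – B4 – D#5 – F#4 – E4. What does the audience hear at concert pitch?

Written C4 on the English horn sounds as F3, a perfect fifth lower; apply that shift to every note.
A4 → D4
E5 → A4
B4 → E4
D#5 → G#4
F#4 → B3
E4 → A3

D4 A4 E4 G#4 B3 A3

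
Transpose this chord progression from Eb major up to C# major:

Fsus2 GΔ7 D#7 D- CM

D#sus2 E#Δ7 B##7 B#- A#M

Eb major up to C# major is an augmented sixth; each chord root moves by that interval while the quality stays the same.
Fsus2: root F up an augmented sixth → D#, giving D#sus2.
GΔ7: root G up an augmented sixth → E#, giving E#Δ7.
D#7: root D# up an augmented sixth → B##, giving B##7.
D-: root D up an augmented sixth → B#, giving B#-.
CM: root C up an augmented sixth → A#, giving A#M.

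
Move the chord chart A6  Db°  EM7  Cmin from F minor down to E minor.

F minor down to E minor is a minor second; each chord root moves by that interval while the quality stays the same.
A6: root A down a minor second → G#, giving G#6.
Db°: root Db down a minor second → C, giving C°.
EM7: root E down a minor second → D#, giving D#M7.
Cmin: root C down a minor second → B, giving Bmin.

G#6 C° D#M7 Bmin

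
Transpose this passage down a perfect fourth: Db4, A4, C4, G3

Db4 -> Ab3
A4 -> E4
C4 -> G3
G3 -> D3

Ab3 E4 G3 D3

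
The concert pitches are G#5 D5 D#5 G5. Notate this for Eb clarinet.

Written C4 sounds as Eb4 on the Eb clarinet, so concert pitches are written a minor third down.
G#5 gives E#5
D5 gives B4
D#5 gives B#4
G5 gives E5

E#5 B4 B#4 E5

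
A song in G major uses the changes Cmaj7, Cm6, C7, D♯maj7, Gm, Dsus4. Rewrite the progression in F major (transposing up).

G major up to F major is a minor seventh; each chord root moves by that interval while the quality stays the same.
Cmaj7: root C up a minor seventh → Bb, giving Bbmaj7.
Cm6: root C up a minor seventh → Bb, giving Bbm6.
C7: root C up a minor seventh → Bb, giving Bb7.
D♯maj7: root D♯ up a minor seventh → C#, giving C#maj7.
Gm: root G up a minor seventh → F, giving Fm.
Dsus4: root D up a minor seventh → C, giving Csus4.

Bbmaj7 Bbm6 Bb7 C#maj7 Fm Csus4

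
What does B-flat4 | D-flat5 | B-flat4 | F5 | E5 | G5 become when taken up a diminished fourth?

Ebb5 Gbb5 Ebb5 Bbb5 Ab5 Cb6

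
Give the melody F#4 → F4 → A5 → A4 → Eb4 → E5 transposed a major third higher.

A#4 A4 C#6 C#5 G4 G#5

F#4 gives A#4
F4 gives A4
A5 gives C#6
A4 gives C#5
Eb4 gives G4
E5 gives G#5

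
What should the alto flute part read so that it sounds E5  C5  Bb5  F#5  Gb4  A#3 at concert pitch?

Written C4 sounds as G3 on the alto flute, so concert pitches are written a perfect fourth up.
E5 becomes A5
C5 becomes F5
Bb5 becomes Eb6
F#5 becomes B5
Gb4 becomes Cb5
A#3 becomes D#4

A5 F5 Eb6 B5 Cb5 D#4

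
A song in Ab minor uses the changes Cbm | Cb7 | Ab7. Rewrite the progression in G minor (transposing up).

Bbm Bb7 G7

Ab minor up to G minor is a major seventh; each chord root moves by that interval while the quality stays the same.
Cbm: root Cb up a major seventh → Bb, giving Bbm.
Cb7: root Cb up a major seventh → Bb, giving Bb7.
Ab7: root Ab up a major seventh → G, giving G7.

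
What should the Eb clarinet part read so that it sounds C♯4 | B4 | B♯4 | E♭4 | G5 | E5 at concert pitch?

The Eb clarinet sounds a minor third above written, so the written part must be a minor third below concert — transpose each note down.
C#4 -> A#3
B4 -> G#4
B#4 -> G##4
Eb4 -> C4
G5 -> E5
E5 -> C#5

A#3 G#4 G##4 C4 E5 C#5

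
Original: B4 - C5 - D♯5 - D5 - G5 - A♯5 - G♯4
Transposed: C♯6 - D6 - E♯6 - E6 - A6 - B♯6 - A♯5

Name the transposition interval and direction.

up a major ninth

Take the first pair: B4 → C#6. B to C spans 9 letter names, so the interval is some kind of ninth.
B4 to C#6 is 14 semitones, which makes it a major ninth; the second version is higher, so the direction is up.
Checking another pair — G#4 → A#5 — gives the same interval.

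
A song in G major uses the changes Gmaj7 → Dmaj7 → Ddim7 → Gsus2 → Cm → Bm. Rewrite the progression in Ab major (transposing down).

Abmaj7 Ebmaj7 Ebdim7 Absus2 Dbm Cm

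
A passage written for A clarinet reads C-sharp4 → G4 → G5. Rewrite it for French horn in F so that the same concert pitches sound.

E#4 B4 B5

First find concert pitch: the A clarinet sounds a minor third below written, so C-sharp4 G4 G5 sounds A#3 E4 E5.
Then write for French horn in F: it sounds a perfect fifth below written, so the part must be a perfect fifth above concert.
A#3 → E#4
E4 → B4
E5 → B5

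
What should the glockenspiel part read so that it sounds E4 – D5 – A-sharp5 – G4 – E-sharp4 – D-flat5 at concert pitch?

The glockenspiel sounds a perfect fifteenth above written, so the written part must be a perfect fifteenth below concert — transpose each note down.
E4 → E2
D5 → D3
A#5 → A#3
G4 → G2
E#4 → E#2
Db5 → Db3

E2 D3 A#3 G2 E#2 Db3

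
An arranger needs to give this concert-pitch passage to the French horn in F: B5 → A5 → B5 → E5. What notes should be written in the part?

Written C4 sounds as F3 on the French horn in F, so concert pitches are written a perfect fifth up.
B5 -> F#6
A5 -> E6
B5 -> F#6
E5 -> B5

F#6 E6 F#6 B5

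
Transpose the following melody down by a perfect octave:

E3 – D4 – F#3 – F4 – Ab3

E2 D3 F#2 F3 Ab2

E3 → E2
D4 → D3
F#3 → F#2
F4 → F3
Ab3 → Ab2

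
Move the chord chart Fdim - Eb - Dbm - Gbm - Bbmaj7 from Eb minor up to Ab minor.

Bbdim Ab Gbm Cbm Ebmaj7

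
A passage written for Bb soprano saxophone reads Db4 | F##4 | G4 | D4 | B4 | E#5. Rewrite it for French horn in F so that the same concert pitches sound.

First find concert pitch: the Bb soprano saxophone sounds a major second below written, so Db4 F##4 G4 D4 B4 E#5 sounds Cb4 E#4 F4 C4 A4 D#5.
Then write for French horn in F: it sounds a perfect fifth below written, so the part must be a perfect fifth above concert.
Cb4 → Gb4
E#4 → B#4
F4 → C5
C4 → G4
A4 → E5
D#5 → A#5

Gb4 B#4 C5 G4 E5 A#5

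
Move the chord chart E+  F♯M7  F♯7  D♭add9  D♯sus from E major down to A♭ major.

Ab+ BbM7 Bb7 Gbbadd9 Gsus

E major down to A♭ major is an augmented fifth; each chord root moves by that interval while the quality stays the same.
E+: root E down an augmented fifth → Ab, giving Ab+.
F♯M7: root F♯ down an augmented fifth → Bb, giving BbM7.
F♯7: root F♯ down an augmented fifth → Bb, giving Bb7.
D♭add9: root D♭ down an augmented fifth → Gbb, giving Gbbadd9.
D♯sus: root D♯ down an augmented fifth → G, giving Gsus.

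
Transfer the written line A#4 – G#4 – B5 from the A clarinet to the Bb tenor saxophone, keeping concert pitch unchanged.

G##5 F##5 A#6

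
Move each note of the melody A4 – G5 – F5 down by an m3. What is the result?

A4 becomes F#4
G5 becomes E5
F5 becomes D5

F#4 E5 D5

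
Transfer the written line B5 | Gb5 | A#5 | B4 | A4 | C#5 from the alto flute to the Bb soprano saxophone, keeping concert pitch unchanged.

G#5 Eb5 F##5 G#4 F#4 A#4

First find concert pitch: the alto flute sounds a perfect fourth below written, so B5 Gb5 A#5 B4 A4 C#5 sounds F#5 Db5 E#5 F#4 E4 G#4.
Then write for Bb soprano saxophone: it sounds a major second below written, so the part must be a major second above concert.
F#5 → G#5
Db5 → Eb5
E#5 → F##5
F#4 → G#4
E4 → F#4
G#4 → A#4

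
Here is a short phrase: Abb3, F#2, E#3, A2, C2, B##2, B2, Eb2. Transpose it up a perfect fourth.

Dbb4 B2 A#3 D3 F2 E##3 E3 Ab2

A perfect fourth up from Abb3 gives Dbb4.
F#2: a fourth up reaches B, and 5 semitones makes it B2.
E#3: a fourth up reaches A, and 5 semitones makes it A#3.
A perfect fourth up from A2 gives D3.
C2 up a perfect fourth is F2.
B##2: a fourth up reaches E, and 5 semitones makes it E##3.
A perfect fourth up from B2 gives E3.
Eb2: a fourth up reaches A, and 5 semitones makes it Ab2.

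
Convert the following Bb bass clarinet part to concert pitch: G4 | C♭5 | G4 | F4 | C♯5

The Bb bass clarinet sounds a major ninth below written, so transpose each written note down a major ninth.
G4 becomes F3
Cb5 becomes Bbb3
G4 becomes F3
F4 becomes Eb3
C#5 becomes B3

F3 Bbb3 F3 Eb3 B3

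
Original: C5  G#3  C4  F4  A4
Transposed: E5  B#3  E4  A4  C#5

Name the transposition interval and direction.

up a major third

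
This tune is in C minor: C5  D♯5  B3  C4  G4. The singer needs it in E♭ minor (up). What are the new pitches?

Eb5 F#5 D4 Eb4 Bb4

From C up to E♭ is a minor third; apply that to each pitch.
C5 → Eb5
D#5 → F#5
B3 → D4
C4 → Eb4
G4 → Bb4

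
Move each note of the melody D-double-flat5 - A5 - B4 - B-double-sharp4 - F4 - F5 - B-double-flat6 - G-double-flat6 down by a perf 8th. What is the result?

Dbb4 A4 B3 B##3 F3 F4 Bbb5 Gbb5

Dbb5 -> Dbb4
A5 -> A4
B4 -> B3
B##4 -> B##3
F4 -> F3
F5 -> F4
Bbb6 -> Bbb5
Gbb6 -> Gbb5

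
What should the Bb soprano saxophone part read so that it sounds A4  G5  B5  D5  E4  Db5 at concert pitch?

B4 A5 C#6 E5 F#4 Eb5

The Bb soprano saxophone sounds a major second below written, so the written part must be a major second above concert — transpose each note up.
A4 gives B4
G5 gives A5
B5 gives C#6
D5 gives E5
E4 gives F#4
Db5 gives Eb5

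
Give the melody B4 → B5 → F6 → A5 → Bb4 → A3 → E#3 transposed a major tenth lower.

B4 to G3
B5 to G4
F6 to Db5
A5 to F4
Bb4 to Gb3
A3 to F2
E#3 to C#2

G3 G4 Db5 F4 Gb3 F2 C#2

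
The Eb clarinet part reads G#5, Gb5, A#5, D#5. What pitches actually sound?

B5 Bbb5 C#6 F#5

Written C4 on the Eb clarinet sounds as Eb4, a minor third higher; apply that shift to every note.
G#5 → B5
Gb5 → Bbb5
A#5 → C#6
D#5 → F#5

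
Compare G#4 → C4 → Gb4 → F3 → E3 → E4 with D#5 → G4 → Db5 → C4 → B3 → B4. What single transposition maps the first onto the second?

From G#4 to D#5 is 5 letter names — a fifth of some quality.
G#4 to D#5 is 7 semitones, which makes it a perfect fifth; the second version is higher, so the direction is up.
Checking another pair — E4 → B4 — gives the same interval.

up a perfect fifth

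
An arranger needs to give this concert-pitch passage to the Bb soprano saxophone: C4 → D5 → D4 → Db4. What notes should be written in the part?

The Bb soprano saxophone sounds a major second below written, so the written part must be a major second above concert — transpose each note up.
C4 to D4
D5 to E5
D4 to E4
Db4 to Eb4

D4 E5 E4 Eb4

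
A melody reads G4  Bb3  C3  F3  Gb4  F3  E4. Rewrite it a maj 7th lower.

G4 gives Ab3
Bb3 gives Cb3
C3 gives Db2
F3 gives Gb2
Gb4 gives Abb3
F3 gives Gb2
E4 gives F3

Ab3 Cb3 Db2 Gb2 Abb3 Gb2 F3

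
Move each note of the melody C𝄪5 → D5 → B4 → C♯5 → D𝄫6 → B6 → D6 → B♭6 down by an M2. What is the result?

C##5 to B#4
D5 to C5
B4 to A4
C#5 to B4
Dbb6 to Cbb6
B6 to A6
D6 to C6
Bb6 to Ab6

B#4 C5 A4 B4 Cbb6 A6 C6 Ab6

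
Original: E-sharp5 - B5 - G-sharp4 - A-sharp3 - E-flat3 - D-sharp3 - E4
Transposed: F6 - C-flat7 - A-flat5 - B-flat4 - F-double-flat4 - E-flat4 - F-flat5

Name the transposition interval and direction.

up a diminished ninth

From E#5 to F6 is 9 letter names — a ninth of some quality.
E#5 to F6 is 12 semitones, which makes it a diminished ninth; the second version is higher, so the direction is up.
Checking another pair — E4 → Fb5 — gives the same interval.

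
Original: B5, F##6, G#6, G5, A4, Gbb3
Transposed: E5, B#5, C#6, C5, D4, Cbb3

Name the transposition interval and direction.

down a perfect fifth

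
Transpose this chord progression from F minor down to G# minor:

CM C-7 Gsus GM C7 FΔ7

F minor down to G# minor is a diminished seventh; each chord root moves by that interval while the quality stays the same.
CM: root C down a diminished seventh → D#, giving D#M.
C-7: root C down a diminished seventh → D#, giving D#-7.
Gsus: root G down a diminished seventh → A#, giving A#sus.
GM: root G down a diminished seventh → A#, giving A#M.
C7: root C down a diminished seventh → D#, giving D#7.
FΔ7: root F down a diminished seventh → G#, giving G#Δ7.

D#M D#-7 A#sus A#M D#7 G#Δ7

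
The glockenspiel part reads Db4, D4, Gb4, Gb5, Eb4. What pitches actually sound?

Db6 D6 Gb6 Gb7 Eb6

Written C4 on the glockenspiel sounds as C6, a perfect fifteenth higher; apply that shift to every note.
Db4 gives Db6
D4 gives D6
Gb4 gives Gb6
Gb5 gives Gb7
Eb4 gives Eb6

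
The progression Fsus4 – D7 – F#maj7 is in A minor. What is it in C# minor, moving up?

A minor up to C# minor is a major third; each chord root moves by that interval while the quality stays the same.
Fsus4: root F up a major third → A, giving Asus4.
D7: root D up a major third → F#, giving F#7.
F#maj7: root F# up a major third → A#, giving A#maj7.

Asus4 F#7 A#maj7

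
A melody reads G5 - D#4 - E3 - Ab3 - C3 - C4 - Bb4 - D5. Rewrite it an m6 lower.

B4 F##3 G#2 C3 E2 E3 D4 F#4

G5: a sixth down reaches B, and 8 semitones makes it B4.
D#4: a sixth down reaches F, and 8 semitones makes it F##3.
E3: a sixth down reaches G, and 8 semitones makes it G#2.
Ab3 down a minor sixth is C3.
C3: a sixth down reaches E, and 8 semitones makes it E2.
C4 down a minor sixth is E3.
Bb4 down a minor sixth is D4.
D5: a sixth down reaches F, and 8 semitones makes it F#4.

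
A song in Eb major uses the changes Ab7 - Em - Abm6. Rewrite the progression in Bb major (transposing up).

Eb7 Bm Ebm6

Eb major up to Bb major is a perfect fifth; each chord root moves by that interval while the quality stays the same.
Ab7: root Ab up a perfect fifth → Eb, giving Eb7.
Em: root E up a perfect fifth → B, giving Bm.
Abm6: root Ab up a perfect fifth → Eb, giving Ebm6.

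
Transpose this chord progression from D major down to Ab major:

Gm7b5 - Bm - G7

Dbm7b5 Fm Db7

D major down to Ab major is an augmented fourth; each chord root moves by that interval while the quality stays the same.
Gm7b5: root G down an augmented fourth → Db, giving Dbm7b5.
Bm: root B down an augmented fourth → F, giving Fm.
G7: root G down an augmented fourth → Db, giving Db7.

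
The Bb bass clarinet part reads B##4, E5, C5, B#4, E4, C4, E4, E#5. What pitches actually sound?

A##3 D4 Bb3 A#3 D3 Bb2 D3 D#4

The Bb bass clarinet sounds a major ninth below written, so transpose each written note down a major ninth.
B##4 -> A##3
E5 -> D4
C5 -> Bb3
B#4 -> A#3
E4 -> D3
C4 -> Bb2
E4 -> D3
E#5 -> D#4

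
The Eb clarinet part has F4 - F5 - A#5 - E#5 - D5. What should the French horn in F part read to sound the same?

Eb5 Eb6 G#6 D#6 C6

First find concert pitch: the Eb clarinet sounds a minor third above written, so F4 F5 A#5 E#5 D5 sounds Ab4 Ab5 C#6 G#5 F5.
Then write for French horn in F: it sounds a perfect fifth below written, so the part must be a perfect fifth above concert.
Ab4 → Eb5
Ab5 → Eb6
C#6 → G#6
G#5 → D#6
F5 → C6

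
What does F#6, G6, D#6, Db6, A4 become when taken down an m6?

A#5 B5 F##5 F5 C#4

A minor sixth down from F#6 gives A#5.
G6: a sixth down reaches B, and 8 semitones makes it B5.
D#6: a sixth down reaches F, and 8 semitones makes it F##5.
A minor sixth down from Db6 gives F5.
A4: a sixth down reaches C, and 8 semitones makes it C#4.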